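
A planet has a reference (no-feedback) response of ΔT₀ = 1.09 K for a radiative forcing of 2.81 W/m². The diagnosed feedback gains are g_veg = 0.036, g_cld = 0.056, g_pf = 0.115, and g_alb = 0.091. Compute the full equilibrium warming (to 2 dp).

1.55 K

Total gain g = 0.036 + 0.056 + 0.115 + 0.091 = 0.298.
Amplification A = 1/(1 − 0.298) = 1.425.
ΔT = 1.09 × 1.425 = 1.55 K.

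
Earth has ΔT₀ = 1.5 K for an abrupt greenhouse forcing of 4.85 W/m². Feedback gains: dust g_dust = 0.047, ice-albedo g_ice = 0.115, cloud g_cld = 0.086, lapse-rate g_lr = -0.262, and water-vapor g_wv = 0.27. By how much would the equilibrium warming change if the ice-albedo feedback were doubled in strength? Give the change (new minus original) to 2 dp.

Original: g = 0.256, ΔT = 1.5/(1−0.256) = 2.0161 K.
With doubled ice-albedo: g' = 0.371, ΔT' = 1.5/(1−0.371) = 2.3847 K.
Change = 2.3847 − 2.0161 = 0.37 K.

0.37 K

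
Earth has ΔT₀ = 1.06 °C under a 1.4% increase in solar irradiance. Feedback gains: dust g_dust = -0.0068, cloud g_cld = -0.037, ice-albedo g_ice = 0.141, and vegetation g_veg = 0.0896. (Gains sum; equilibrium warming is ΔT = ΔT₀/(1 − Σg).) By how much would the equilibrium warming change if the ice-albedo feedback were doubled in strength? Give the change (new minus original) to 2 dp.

0.27 °C

Original: g = 0.1868, ΔT = 1.06/(1−0.1868) = 1.3035 °C.
With doubled ice-albedo: g' = 0.3278, ΔT' = 1.06/(1−0.3278) = 1.5769 °C.
Change = 1.5769 − 1.3035 = 0.27 °C.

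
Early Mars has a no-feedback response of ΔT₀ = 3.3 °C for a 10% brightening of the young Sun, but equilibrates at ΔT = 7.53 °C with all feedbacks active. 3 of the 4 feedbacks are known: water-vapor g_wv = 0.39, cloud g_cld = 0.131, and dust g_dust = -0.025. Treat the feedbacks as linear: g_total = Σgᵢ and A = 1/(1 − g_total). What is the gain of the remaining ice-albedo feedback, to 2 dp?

Amplification A = ΔT/ΔT₀ = 7.53/3.3 = 2.282.
Total gain g = 1 − 1/A = 1 − 1/2.282 = 0.5618.
Known gains sum to 0.39 + 0.131 − 0.025 = 0.496.
g_ice = 0.5618 − 0.496 = 0.07.

0.07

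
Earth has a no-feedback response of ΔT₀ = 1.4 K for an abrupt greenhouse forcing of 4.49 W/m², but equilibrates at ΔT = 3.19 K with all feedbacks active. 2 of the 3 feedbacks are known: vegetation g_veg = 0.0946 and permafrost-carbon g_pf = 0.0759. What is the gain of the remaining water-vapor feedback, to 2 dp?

0.39

Amplification A = ΔT/ΔT₀ = 3.19/1.4 = 2.279.
Total gain g = 1 − 1/A = 1 − 1/2.279 = 0.5612.
Known gains sum to 0.0946 + 0.0759 = 0.1705.
g_wv = 0.5612 − 0.1705 = 0.39.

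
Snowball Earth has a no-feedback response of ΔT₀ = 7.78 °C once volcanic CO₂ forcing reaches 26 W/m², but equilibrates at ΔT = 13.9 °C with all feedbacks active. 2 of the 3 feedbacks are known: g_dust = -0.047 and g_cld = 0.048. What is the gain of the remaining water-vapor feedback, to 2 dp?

0.44

Amplification A = ΔT/ΔT₀ = 13.9/7.78 = 1.787.
Total gain g = 1 − 1/A = 1 − 1/1.787 = 0.4404.
Known gains sum to -0.047 + 0.048 = 0.001.
g_wv = 0.4404 − 0.001 = 0.44.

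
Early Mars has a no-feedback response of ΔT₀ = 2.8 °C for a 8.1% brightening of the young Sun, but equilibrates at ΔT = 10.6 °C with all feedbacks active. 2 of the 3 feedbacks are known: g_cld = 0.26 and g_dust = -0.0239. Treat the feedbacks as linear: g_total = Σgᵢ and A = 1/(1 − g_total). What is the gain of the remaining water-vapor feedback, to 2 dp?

0.50

Amplification A = ΔT/ΔT₀ = 10.6/2.8 = 3.786.
Total gain g = 1 − 1/A = 1 − 1/3.786 = 0.7359.
Known gains sum to 0.26 − 0.0239 = 0.2361.
g_wv = 0.7359 − 0.2361 = 0.50.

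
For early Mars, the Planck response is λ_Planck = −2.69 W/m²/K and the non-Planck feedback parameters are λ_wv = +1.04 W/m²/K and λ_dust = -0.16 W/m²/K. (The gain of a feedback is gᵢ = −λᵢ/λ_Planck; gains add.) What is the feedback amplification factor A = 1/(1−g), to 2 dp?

Convert to gains: g_wv = 1.04/2.69 = 0.3866; g_dust = -0.16/2.69 = -0.05948.
Total gain g = 0.32712.
A = 1/(1 − 0.32712) = 1.49.

1.49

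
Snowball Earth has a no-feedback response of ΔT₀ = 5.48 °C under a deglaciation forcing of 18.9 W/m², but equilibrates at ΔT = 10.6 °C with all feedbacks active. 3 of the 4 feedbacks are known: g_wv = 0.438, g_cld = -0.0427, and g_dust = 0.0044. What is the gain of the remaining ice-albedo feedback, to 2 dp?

0.08

Amplification A = ΔT/ΔT₀ = 10.6/5.48 = 1.934.
Total gain g = 1 − 1/A = 1 − 1/1.934 = 0.4829.
Known gains sum to 0.438 − 0.0427 + 0.0044 = 0.3997.
g_ice = 0.4829 − 0.3997 = 0.08.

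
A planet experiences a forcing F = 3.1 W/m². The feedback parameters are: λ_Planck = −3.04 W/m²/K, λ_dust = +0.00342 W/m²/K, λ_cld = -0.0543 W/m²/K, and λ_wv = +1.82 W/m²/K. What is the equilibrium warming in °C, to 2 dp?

2.44 °C

Net feedback parameter λ = (−3.04) + (+0.00342) + (-0.0543) + (+1.82) = -1.27088 W/m²/K.
ΔT = −F/λ = −3.1/(-1.27088) = 2.44 °C.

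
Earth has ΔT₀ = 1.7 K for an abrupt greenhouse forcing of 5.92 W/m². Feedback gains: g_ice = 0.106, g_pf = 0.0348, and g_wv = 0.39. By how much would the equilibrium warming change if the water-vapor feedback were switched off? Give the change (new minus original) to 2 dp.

Original: g = 0.5308, ΔT = 1.7/(1−0.5308) = 3.6232 K.
Without water-vapor: g' = 0.1408, ΔT' = 1.7/(1−0.1408) = 1.9786 K.
Change = 1.9786 − 3.6232 = -1.64 K.

-1.64 K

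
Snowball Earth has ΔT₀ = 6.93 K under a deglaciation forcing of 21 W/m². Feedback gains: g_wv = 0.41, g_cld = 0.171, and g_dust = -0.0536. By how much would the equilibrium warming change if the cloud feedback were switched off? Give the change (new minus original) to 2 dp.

Original: g = 0.5274, ΔT = 6.93/(1−0.5274) = 14.6636 K.
Without cloud: g' = 0.3564, ΔT' = 6.93/(1−0.3564) = 10.7676 K.
Change = 10.7676 − 14.6636 = -3.90 K.

-3.90 K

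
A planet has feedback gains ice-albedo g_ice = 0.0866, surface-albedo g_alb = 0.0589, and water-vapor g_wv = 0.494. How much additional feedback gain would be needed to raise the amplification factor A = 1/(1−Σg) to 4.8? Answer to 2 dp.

Current total gain = 0.6395.
Target gain for A = 4.8: g* = 1 − 1/4.8 = 0.7917.
Additional gain needed = 0.7917 − 0.6395 = 0.15.

0.15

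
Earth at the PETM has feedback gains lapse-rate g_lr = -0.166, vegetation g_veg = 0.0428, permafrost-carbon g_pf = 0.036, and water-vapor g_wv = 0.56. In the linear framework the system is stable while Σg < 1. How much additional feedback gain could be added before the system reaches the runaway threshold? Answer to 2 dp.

Current total gain = -0.166 + 0.0428 + 0.036 + 0.56 = 0.4728.
Margin to runaway = 1 − 0.4728 = 0.53.

0.53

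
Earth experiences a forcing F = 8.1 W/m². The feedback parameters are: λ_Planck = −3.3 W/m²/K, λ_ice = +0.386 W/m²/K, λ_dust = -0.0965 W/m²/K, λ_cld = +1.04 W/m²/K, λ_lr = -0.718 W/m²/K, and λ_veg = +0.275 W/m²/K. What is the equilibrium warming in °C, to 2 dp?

3.36 °C

Net feedback parameter λ = (−3.3) + (+0.386) + (-0.0965) + (+1.04) + (-0.718) + (+0.275) = -2.4135 W/m²/K.
ΔT = −F/λ = −8.1/(-2.4135) = 3.36 °C.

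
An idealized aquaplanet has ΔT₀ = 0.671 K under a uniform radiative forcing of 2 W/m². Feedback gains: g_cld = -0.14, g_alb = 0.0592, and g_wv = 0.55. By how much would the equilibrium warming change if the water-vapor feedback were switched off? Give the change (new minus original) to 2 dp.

-0.64 K

Original: g = 0.4692, ΔT = 0.671/(1−0.4692) = 1.2641 K.
Without water-vapor: g' = -0.0808, ΔT' = 0.671/(1+0.0808) = 0.6208 K.
Change = 0.6208 − 1.2641 = -0.64 K.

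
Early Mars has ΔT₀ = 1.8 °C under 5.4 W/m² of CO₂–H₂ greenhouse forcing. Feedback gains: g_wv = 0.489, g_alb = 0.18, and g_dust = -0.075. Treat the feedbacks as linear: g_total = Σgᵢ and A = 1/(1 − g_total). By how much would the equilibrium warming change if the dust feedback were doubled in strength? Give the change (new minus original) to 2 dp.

Original: g = 0.594, ΔT = 1.8/(1−0.594) = 4.4335 °C.
With doubled dust: g' = 0.519, ΔT' = 1.8/(1−0.519) = 3.7422 °C.
Change = 3.7422 − 4.4335 = -0.69 °C.

-0.69 °C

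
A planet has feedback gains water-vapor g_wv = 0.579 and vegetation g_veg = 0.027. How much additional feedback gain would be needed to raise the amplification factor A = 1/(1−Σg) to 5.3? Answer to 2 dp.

Current total gain = 0.606.
Target gain for A = 5.3: g* = 1 − 1/5.3 = 0.8113.
Additional gain needed = 0.8113 − 0.606 = 0.21.

0.21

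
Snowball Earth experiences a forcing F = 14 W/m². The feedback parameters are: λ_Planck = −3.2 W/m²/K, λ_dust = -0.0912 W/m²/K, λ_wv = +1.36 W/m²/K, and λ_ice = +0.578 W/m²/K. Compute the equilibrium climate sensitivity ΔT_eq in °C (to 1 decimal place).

Net feedback parameter λ = (−3.2) + (-0.0912) + (+1.36) + (+0.578) = -1.3532 W/m²/K.
ΔT = −F/λ = −14/(-1.3532) = 10.3 °C.

10.3 °C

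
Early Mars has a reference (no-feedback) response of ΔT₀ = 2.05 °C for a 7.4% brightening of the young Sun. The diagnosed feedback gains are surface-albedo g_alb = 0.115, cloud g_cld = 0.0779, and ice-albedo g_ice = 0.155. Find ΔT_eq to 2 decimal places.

3.14 °C

Total gain g = 0.115 + 0.0779 + 0.155 = 0.3479.
Amplification A = 1/(1 − 0.3479) = 1.534.
ΔT = 2.05 × 1.534 = 3.14 °C.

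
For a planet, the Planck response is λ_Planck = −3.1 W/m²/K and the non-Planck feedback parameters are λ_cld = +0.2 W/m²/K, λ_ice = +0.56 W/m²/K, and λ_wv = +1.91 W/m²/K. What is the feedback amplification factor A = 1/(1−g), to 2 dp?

7.21

Convert to gains: g_cld = 0.2/3.1 = 0.06452; g_ice = 0.56/3.1 = 0.1806; g_wv = 1.91/3.1 = 0.6161.
Total gain g = 0.86122.
A = 1/(1 − 0.86122) = 7.21.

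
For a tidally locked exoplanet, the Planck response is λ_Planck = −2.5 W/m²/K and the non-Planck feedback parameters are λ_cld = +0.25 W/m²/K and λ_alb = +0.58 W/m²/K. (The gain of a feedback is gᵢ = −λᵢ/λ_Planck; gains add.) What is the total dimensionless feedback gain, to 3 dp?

Convert to gains: g_cld = 0.25/2.5 = 0.1; g_alb = 0.58/2.5 = 0.232.
Total gain g = 0.332.

0.332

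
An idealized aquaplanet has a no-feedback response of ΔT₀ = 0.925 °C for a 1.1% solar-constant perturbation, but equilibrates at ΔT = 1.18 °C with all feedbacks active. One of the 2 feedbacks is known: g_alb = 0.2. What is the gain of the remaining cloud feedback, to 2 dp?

Amplification A = ΔT/ΔT₀ = 1.18/0.925 = 1.276.
Total gain g = 1 − 1/A = 1 − 1/1.276 = 0.2163.
The known gain is 0.2.
g_cld = 0.2163 − 0.2 = 0.02.

0.02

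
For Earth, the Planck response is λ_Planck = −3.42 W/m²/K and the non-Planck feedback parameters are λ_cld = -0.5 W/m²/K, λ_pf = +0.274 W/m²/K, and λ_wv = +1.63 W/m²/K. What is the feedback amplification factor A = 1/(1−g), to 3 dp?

1.696

Convert to gains: g_cld = -0.5/3.42 = -0.1462; g_pf = 0.274/3.42 = 0.08012; g_wv = 1.63/3.42 = 0.4766.
Total gain g = 0.41052.
A = 1/(1 − 0.41052) = 1.696.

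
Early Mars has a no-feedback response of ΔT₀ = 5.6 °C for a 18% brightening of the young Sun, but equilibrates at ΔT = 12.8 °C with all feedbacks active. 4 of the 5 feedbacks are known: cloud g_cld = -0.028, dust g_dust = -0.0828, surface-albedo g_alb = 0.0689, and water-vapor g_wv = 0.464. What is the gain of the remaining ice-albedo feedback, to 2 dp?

0.14

Amplification A = ΔT/ΔT₀ = 12.8/5.6 = 2.286.
Total gain g = 1 − 1/A = 1 − 1/2.286 = 0.5626.
Known gains sum to -0.028 − 0.0828 + 0.0689 + 0.464 = 0.4221.
g_ice = 0.5626 − 0.4221 = 0.14.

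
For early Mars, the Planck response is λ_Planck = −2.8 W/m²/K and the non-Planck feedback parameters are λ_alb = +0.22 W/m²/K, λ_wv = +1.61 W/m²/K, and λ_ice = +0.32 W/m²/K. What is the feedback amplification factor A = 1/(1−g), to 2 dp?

4.31

Convert to gains: g_alb = 0.22/2.8 = 0.07857; g_wv = 1.61/2.8 = 0.575; g_ice = 0.32/2.8 = 0.1143.
Total gain g = 0.76787.
A = 1/(1 − 0.76787) = 4.31.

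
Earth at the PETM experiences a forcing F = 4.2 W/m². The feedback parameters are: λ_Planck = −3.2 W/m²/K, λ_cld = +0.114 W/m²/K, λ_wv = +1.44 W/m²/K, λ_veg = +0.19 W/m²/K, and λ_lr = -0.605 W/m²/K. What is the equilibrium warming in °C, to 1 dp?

2.0 °C

Net feedback parameter λ = (−3.2) + (+0.114) + (+1.44) + (+0.19) + (-0.605) = -2.061 W/m²/K.
ΔT = −F/λ = −4.2/(-2.061) = 2.0 °C.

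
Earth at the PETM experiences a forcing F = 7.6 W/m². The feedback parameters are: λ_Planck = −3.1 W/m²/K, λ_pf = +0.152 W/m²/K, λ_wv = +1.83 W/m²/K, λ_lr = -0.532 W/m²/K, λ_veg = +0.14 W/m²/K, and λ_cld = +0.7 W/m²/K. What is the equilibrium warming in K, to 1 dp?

Net feedback parameter λ = (−3.1) + (+0.152) + (+1.83) + (-0.532) + (+0.14) + (+0.7) = -0.81 W/m²/K.
ΔT = −F/λ = −7.6/(-0.81) = 9.4 K.

9.4 K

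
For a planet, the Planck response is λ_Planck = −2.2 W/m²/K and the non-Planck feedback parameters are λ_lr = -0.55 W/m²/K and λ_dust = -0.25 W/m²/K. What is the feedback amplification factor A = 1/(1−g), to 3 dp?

Convert to gains: g_lr = -0.55/2.2 = -0.25; g_dust = -0.25/2.2 = -0.1136.
Total gain g = -0.3636.
A = 1/(1 + 0.3636) = 0.733.

0.733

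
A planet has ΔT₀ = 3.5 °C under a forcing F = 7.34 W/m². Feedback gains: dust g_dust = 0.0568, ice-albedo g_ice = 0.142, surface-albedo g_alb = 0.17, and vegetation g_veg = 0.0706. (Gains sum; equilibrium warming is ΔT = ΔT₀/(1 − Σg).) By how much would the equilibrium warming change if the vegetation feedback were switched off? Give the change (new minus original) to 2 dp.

Original: g = 0.4394, ΔT = 3.5/(1−0.4394) = 6.2433 °C.
Without vegetation: g' = 0.3688, ΔT' = 3.5/(1−0.3688) = 5.5450 °C.
Change = 5.5450 − 6.2433 = -0.70 °C.

-0.70 °C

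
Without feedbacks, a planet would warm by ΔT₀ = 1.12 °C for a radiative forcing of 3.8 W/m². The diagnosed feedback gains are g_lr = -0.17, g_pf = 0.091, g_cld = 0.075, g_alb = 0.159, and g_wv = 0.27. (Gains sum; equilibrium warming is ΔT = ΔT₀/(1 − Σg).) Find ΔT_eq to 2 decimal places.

Total gain g = -0.17 + 0.091 + 0.075 + 0.159 + 0.27 = 0.425.
Amplification A = 1/(1 − 0.425) = 1.739.
ΔT = 1.12 × 1.739 = 1.95 °C.

1.95 °C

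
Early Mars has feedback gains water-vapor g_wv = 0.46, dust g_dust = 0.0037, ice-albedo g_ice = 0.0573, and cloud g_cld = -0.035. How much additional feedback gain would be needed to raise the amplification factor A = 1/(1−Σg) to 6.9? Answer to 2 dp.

Current total gain = 0.486.
Target gain for A = 6.9: g* = 1 − 1/6.9 = 0.8551.
Additional gain needed = 0.8551 − 0.486 = 0.37.

0.37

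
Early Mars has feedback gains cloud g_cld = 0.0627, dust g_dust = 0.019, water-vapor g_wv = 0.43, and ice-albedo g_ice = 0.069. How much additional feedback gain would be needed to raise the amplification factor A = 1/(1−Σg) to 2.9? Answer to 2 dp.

0.07

Current total gain = 0.5807.
Target gain for A = 2.9: g* = 1 − 1/2.9 = 0.6552.
Additional gain needed = 0.6552 − 0.5807 = 0.07.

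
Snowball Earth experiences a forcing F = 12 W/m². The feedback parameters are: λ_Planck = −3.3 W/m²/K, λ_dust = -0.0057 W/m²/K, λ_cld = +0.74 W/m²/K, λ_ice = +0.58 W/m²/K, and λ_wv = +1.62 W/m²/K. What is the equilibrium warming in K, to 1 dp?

Net feedback parameter λ = (−3.3) + (-0.0057) + (+0.74) + (+0.58) + (+1.62) = -0.3657 W/m²/K.
ΔT = −F/λ = −12/(-0.3657) = 32.8 K.

32.8 K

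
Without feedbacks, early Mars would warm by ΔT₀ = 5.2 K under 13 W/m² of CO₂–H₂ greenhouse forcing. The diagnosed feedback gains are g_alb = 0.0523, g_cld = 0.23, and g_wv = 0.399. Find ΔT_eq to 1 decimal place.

16.3 K

Total gain g = 0.0523 + 0.23 + 0.399 = 0.6813.
Amplification A = 1/(1 − 0.6813) = 3.138.
ΔT = 5.2 × 3.138 = 16.3 K.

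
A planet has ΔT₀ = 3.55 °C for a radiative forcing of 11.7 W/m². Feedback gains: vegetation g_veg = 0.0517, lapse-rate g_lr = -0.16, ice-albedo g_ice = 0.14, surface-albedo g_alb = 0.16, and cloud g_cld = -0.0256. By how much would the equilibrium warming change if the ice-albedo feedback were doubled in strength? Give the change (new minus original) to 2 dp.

0.86 °C

Original: g = 0.1661, ΔT = 3.55/(1−0.1661) = 4.2571 °C.
With doubled ice-albedo: g' = 0.3061, ΔT' = 3.55/(1−0.3061) = 5.1160 °C.
Change = 5.1160 − 4.2571 = 0.86 °C.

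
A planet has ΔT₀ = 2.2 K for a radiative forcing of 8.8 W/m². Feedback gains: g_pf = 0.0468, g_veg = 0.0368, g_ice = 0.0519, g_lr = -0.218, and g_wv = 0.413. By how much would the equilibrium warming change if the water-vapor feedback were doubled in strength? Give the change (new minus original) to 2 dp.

5.29 K

Original: g = 0.3305, ΔT = 2.2/(1−0.3305) = 3.2860 K.
With doubled water-vapor: g' = 0.7435, ΔT' = 2.2/(1−0.7435) = 8.5770 K.
Change = 8.5770 − 3.2860 = 5.29 K.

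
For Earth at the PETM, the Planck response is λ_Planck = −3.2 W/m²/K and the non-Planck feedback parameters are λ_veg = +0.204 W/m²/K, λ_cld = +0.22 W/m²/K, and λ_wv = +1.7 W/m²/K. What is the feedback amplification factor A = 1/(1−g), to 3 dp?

Convert to gains: g_veg = 0.204/3.2 = 0.06375; g_cld = 0.22/3.2 = 0.06875; g_wv = 1.7/3.2 = 0.5312.
Total gain g = 0.6637.
A = 1/(1 − 0.6637) = 2.974.

2.974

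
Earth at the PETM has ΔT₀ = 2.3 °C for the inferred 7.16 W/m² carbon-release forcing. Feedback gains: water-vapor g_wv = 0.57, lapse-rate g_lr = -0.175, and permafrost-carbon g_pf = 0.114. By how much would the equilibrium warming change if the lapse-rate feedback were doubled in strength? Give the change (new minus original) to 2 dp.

Original: g = 0.509, ΔT = 2.3/(1−0.509) = 4.6843 °C.
With doubled lapse-rate: g' = 0.334, ΔT' = 2.3/(1−0.334) = 3.4535 °C.
Change = 3.4535 − 4.6843 = -1.23 °C.

-1.23 °C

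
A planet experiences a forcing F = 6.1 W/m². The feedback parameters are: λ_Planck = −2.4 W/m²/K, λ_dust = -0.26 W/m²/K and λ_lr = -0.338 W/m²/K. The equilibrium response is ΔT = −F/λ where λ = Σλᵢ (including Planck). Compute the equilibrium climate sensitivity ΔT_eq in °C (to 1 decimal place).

2.0 °C

Net feedback parameter λ = (−2.4) + (-0.26) + (-0.338) = -2.998 W/m²/K.
ΔT = −F/λ = −6.1/(-2.998) = 2.0 °C.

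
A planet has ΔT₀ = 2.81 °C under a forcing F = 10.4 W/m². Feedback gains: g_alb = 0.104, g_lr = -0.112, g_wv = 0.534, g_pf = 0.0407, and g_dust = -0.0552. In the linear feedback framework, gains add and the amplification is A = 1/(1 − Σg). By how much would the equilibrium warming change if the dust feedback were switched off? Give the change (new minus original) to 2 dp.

Original: g = 0.5115, ΔT = 2.81/(1−0.5115) = 5.7523 °C.
Without dust: g' = 0.5667, ΔT' = 2.81/(1−0.5667) = 6.4851 °C.
Change = 6.4851 − 5.7523 = 0.73 °C.

0.73 °C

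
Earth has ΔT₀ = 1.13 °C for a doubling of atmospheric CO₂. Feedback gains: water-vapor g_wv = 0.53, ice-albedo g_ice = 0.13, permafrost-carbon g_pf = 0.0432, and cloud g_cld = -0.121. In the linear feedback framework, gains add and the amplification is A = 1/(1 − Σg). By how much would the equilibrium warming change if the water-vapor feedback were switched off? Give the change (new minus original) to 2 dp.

Original: g = 0.5822, ΔT = 1.13/(1−0.5822) = 2.7046 °C.
Without water-vapor: g' = 0.0522, ΔT' = 1.13/(1−0.0522) = 1.1922 °C.
Change = 1.1922 − 2.7046 = -1.51 °C.

-1.51 °C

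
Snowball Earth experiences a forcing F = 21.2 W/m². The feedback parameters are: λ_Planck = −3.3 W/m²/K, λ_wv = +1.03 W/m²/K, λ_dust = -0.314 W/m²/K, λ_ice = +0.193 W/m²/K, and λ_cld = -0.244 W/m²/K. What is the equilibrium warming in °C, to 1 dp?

8.0 °C

Net feedback parameter λ = (−3.3) + (+1.03) + (-0.314) + (+0.193) + (-0.244) = -2.635 W/m²/K.
ΔT = −F/λ = −21.2/(-2.635) = 8.0 °C.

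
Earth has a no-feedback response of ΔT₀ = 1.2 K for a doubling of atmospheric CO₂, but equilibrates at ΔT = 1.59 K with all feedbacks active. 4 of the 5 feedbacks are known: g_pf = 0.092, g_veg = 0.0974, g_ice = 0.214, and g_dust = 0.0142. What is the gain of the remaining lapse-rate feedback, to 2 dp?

Amplification A = ΔT/ΔT₀ = 1.59/1.2 = 1.325.
Total gain g = 1 − 1/A = 1 − 1/1.325 = 0.2453.
Known gains sum to 0.092 + 0.0974 + 0.214 + 0.0142 = 0.4176.
g_lr = 0.2453 − 0.4176 = -0.17.

-0.17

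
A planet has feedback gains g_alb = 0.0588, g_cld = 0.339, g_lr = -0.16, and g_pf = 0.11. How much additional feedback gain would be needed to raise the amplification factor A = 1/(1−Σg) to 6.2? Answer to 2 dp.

Current total gain = 0.3478.
Target gain for A = 6.2: g* = 1 − 1/6.2 = 0.8387.
Additional gain needed = 0.8387 − 0.3478 = 0.49.

0.49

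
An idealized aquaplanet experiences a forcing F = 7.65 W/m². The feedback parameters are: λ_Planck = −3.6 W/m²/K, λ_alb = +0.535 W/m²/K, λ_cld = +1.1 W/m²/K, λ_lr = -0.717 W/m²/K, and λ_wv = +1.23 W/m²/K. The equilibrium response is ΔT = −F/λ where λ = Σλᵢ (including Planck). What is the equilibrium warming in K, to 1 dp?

5.3 K

Net feedback parameter λ = (−3.6) + (+0.535) + (+1.1) + (-0.717) + (+1.23) = -1.452 W/m²/K.
ΔT = −F/λ = −7.65/(-1.452) = 5.3 K.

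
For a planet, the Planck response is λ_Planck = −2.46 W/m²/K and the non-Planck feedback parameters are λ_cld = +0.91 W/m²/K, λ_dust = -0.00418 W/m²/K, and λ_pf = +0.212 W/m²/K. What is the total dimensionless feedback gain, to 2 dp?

0.45

Convert to gains: g_cld = 0.91/2.46 = 0.3699; g_dust = -0.00418/2.46 = -0.001699; g_pf = 0.212/2.46 = 0.08618.
Total gain g = 0.454381.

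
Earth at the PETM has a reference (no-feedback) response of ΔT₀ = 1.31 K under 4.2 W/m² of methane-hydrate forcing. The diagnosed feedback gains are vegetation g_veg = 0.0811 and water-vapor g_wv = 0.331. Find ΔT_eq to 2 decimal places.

2.23 K

Total gain g = 0.0811 + 0.331 = 0.4121.
Amplification A = 1/(1 − 0.4121) = 1.701.
ΔT = 1.31 × 1.701 = 2.23 K.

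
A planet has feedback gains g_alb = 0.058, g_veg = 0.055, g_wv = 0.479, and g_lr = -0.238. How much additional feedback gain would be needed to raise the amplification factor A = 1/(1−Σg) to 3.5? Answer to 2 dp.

0.36

Current total gain = 0.354.
Target gain for A = 3.5: g* = 1 − 1/3.5 = 0.7143.
Additional gain needed = 0.7143 − 0.354 = 0.36.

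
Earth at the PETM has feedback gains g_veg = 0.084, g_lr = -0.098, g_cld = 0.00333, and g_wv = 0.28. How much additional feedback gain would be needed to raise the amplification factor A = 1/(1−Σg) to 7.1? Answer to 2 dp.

Current total gain = 0.26933.
Target gain for A = 7.1: g* = 1 − 1/7.1 = 0.8592.
Additional gain needed = 0.8592 − 0.26933 = 0.59.

0.59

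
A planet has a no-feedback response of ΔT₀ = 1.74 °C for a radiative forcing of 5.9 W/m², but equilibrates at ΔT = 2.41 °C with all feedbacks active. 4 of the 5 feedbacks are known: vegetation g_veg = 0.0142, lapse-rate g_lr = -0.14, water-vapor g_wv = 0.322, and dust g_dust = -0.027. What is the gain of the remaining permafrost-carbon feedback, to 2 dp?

0.11

Amplification A = ΔT/ΔT₀ = 2.41/1.74 = 1.385.
Total gain g = 1 − 1/A = 1 − 1/1.385 = 0.278.
Known gains sum to 0.0142 − 0.14 + 0.322 − 0.027 = 0.1692.
g_pf = 0.278 − 0.1692 = 0.11.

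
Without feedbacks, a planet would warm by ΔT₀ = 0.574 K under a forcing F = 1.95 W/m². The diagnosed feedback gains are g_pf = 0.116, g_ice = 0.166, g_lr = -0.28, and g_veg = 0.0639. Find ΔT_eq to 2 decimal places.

Total gain g = 0.116 + 0.166 − 0.28 + 0.0639 = 0.0659.
Amplification A = 1/(1 − 0.0659) = 1.071.
ΔT = 0.574 × 1.071 = 0.61 K.

0.61 K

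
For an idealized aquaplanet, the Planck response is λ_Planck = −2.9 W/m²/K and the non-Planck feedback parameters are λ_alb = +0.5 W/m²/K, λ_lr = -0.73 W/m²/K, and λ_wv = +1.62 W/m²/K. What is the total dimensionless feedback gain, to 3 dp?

Convert to gains: g_alb = 0.5/2.9 = 0.1724; g_lr = -0.73/2.9 = -0.2517; g_wv = 1.62/2.9 = 0.5586.
Total gain g = 0.4793.

0.479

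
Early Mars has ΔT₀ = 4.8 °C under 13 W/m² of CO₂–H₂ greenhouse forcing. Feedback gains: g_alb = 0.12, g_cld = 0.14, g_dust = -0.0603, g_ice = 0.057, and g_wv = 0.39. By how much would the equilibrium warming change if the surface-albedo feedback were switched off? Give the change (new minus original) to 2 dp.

-3.44 °C

Original: g = 0.6467, ΔT = 4.8/(1−0.6467) = 13.5862 °C.
Without surface-albedo: g' = 0.5267, ΔT' = 4.8/(1−0.5267) = 10.1416 °C.
Change = 10.1416 − 13.5862 = -3.44 °C.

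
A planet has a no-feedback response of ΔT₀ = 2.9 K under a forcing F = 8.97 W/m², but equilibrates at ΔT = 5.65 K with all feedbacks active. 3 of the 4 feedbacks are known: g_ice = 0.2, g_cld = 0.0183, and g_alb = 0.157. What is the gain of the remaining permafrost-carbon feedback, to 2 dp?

0.11

Amplification A = ΔT/ΔT₀ = 5.65/2.9 = 1.948.
Total gain g = 1 − 1/A = 1 − 1/1.948 = 0.4867.
Known gains sum to 0.2 + 0.0183 + 0.157 = 0.3753.
g_pf = 0.4867 − 0.3753 = 0.11.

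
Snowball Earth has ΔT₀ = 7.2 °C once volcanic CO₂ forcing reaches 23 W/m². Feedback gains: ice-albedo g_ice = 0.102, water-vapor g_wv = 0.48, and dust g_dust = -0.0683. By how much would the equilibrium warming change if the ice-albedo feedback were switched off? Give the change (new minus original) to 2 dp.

-2.57 °C

Original: g = 0.5137, ΔT = 7.2/(1−0.5137) = 14.8057 °C.
Without ice-albedo: g' = 0.4117, ΔT' = 7.2/(1−0.4117) = 12.2387 °C.
Change = 12.2387 − 14.8057 = -2.57 °C.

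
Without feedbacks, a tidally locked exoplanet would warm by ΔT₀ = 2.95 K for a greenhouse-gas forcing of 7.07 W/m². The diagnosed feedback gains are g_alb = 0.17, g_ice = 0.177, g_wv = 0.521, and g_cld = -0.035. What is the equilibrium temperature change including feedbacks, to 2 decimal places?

17.66 K

Total gain g = 0.17 + 0.177 + 0.521 − 0.035 = 0.833.
Amplification A = 1/(1 − 0.833) = 5.988.
ΔT = 2.95 × 5.988 = 17.66 K.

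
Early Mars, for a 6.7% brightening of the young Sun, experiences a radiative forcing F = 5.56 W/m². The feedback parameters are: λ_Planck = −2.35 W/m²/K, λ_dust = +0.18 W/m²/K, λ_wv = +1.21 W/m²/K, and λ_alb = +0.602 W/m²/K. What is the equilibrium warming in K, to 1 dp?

15.5 K

Net feedback parameter λ = (−2.35) + (+0.18) + (+1.21) + (+0.602) = -0.358 W/m²/K.
ΔT = −F/λ = −5.56/(-0.358) = 15.5 K.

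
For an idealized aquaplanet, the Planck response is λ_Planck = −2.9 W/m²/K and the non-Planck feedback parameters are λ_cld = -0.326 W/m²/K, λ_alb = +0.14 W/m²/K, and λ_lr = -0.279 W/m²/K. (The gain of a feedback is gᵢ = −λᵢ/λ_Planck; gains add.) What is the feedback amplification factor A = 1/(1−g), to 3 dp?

Convert to gains: g_cld = -0.326/2.9 = -0.1124; g_alb = 0.14/2.9 = 0.04828; g_lr = -0.279/2.9 = -0.09621.
Total gain g = -0.16033.
A = 1/(1 + 0.16033) = 0.862.

0.862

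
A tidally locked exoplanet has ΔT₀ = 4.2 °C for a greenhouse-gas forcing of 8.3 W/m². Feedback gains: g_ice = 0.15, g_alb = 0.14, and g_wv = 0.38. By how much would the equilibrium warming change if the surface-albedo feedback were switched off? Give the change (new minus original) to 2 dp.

Original: g = 0.67, ΔT = 4.2/(1−0.67) = 12.7273 °C.
Without surface-albedo: g' = 0.53, ΔT' = 4.2/(1−0.53) = 8.9362 °C.
Change = 8.9362 − 12.7273 = -3.79 °C.

-3.79 °C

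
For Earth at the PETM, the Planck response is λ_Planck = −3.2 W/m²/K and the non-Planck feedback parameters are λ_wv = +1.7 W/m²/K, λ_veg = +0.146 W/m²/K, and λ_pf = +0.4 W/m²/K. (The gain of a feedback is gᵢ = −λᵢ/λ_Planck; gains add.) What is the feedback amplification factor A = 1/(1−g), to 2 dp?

Convert to gains: g_wv = 1.7/3.2 = 0.5312; g_veg = 0.146/3.2 = 0.04562; g_pf = 0.4/3.2 = 0.125.
Total gain g = 0.70182.
A = 1/(1 − 0.70182) = 3.35.

3.35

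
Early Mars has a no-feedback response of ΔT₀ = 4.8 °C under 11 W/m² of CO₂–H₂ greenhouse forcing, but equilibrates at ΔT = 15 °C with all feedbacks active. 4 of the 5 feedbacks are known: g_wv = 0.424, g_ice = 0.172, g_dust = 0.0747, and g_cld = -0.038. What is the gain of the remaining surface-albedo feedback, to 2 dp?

Amplification A = ΔT/ΔT₀ = 15/4.8 = 3.125.
Total gain g = 1 − 1/A = 1 − 1/3.125 = 0.68.
Known gains sum to 0.424 + 0.172 + 0.0747 − 0.038 = 0.6327.
g_alb = 0.68 − 0.6327 = 0.05.

0.05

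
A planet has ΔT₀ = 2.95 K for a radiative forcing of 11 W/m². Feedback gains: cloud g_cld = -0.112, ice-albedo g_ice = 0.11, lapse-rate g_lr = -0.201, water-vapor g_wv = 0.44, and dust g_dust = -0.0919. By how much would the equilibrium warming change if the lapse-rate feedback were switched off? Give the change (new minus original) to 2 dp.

1.06 K

Original: g = 0.1451, ΔT = 2.95/(1−0.1451) = 3.4507 K.
Without lapse-rate: g' = 0.3461, ΔT' = 2.95/(1−0.3461) = 4.5114 K.
Change = 4.5114 − 3.4507 = 1.06 K.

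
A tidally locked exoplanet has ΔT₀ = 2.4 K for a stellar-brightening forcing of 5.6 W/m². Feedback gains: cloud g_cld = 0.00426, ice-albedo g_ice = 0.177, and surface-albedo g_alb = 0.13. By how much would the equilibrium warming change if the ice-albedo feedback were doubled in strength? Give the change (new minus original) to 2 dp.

Original: g = 0.31126, ΔT = 2.4/(1−0.31126) = 3.4846 K.
With doubled ice-albedo: g' = 0.48826, ΔT' = 2.4/(1−0.48826) = 4.6899 K.
Change = 4.6899 − 3.4846 = 1.21 K.

1.21 K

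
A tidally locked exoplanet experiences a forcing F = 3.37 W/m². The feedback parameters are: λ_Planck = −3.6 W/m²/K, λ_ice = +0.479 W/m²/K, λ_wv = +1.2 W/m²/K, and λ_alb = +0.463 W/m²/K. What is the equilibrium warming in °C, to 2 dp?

Net feedback parameter λ = (−3.6) + (+0.479) + (+1.2) + (+0.463) = -1.458 W/m²/K.
ΔT = −F/λ = −3.37/(-1.458) = 2.31 °C.

2.31 °C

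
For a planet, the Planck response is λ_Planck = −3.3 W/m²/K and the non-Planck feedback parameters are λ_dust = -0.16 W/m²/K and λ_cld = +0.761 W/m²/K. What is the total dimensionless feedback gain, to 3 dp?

0.182

Convert to gains: g_dust = -0.16/3.3 = -0.04848; g_cld = 0.761/3.3 = 0.2306.
Total gain g = 0.18212.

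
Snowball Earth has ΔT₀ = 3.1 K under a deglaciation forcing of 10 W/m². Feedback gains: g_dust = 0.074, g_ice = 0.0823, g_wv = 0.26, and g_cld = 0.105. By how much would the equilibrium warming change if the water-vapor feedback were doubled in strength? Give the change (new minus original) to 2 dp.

7.70 K

Original: g = 0.5213, ΔT = 3.1/(1−0.5213) = 6.4759 K.
With doubled water-vapor: g' = 0.7813, ΔT' = 3.1/(1−0.7813) = 14.1747 K.
Change = 14.1747 − 6.4759 = 7.70 K.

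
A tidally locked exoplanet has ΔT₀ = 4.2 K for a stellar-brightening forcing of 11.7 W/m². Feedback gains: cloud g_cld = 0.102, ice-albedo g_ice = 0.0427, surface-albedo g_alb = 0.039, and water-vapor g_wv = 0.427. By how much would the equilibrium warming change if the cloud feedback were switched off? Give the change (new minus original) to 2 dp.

-2.24 K

Original: g = 0.6107, ΔT = 4.2/(1−0.6107) = 10.7886 K.
Without cloud: g' = 0.5087, ΔT' = 4.2/(1−0.5087) = 8.5487 K.
Change = 8.5487 − 10.7886 = -2.24 K.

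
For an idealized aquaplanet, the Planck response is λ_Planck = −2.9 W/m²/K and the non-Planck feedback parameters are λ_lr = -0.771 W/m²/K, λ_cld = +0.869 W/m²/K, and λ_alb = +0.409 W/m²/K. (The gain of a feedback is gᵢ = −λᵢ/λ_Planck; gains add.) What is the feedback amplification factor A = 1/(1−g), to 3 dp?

Convert to gains: g_lr = -0.771/2.9 = -0.2659; g_cld = 0.869/2.9 = 0.2997; g_alb = 0.409/2.9 = 0.141.
Total gain g = 0.1748.
A = 1/(1 − 0.1748) = 1.212.

1.212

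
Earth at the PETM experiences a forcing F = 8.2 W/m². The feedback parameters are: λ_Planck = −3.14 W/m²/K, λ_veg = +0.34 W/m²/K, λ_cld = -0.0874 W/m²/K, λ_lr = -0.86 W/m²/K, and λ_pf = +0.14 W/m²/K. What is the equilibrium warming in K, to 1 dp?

Net feedback parameter λ = (−3.14) + (+0.34) + (-0.0874) + (-0.86) + (+0.14) = -3.6074 W/m²/K.
ΔT = −F/λ = −8.2/(-3.6074) = 2.3 K.

2.3 K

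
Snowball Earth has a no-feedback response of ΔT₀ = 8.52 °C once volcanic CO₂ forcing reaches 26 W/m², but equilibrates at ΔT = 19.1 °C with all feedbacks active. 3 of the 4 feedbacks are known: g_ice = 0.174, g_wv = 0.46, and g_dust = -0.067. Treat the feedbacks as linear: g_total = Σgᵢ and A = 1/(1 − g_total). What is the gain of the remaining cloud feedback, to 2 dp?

-0.01

Amplification A = ΔT/ΔT₀ = 19.1/8.52 = 2.242.
Total gain g = 1 − 1/A = 1 − 1/2.242 = 0.554.
Known gains sum to 0.174 + 0.46 − 0.067 = 0.567.
g_cld = 0.554 − 0.567 = -0.01.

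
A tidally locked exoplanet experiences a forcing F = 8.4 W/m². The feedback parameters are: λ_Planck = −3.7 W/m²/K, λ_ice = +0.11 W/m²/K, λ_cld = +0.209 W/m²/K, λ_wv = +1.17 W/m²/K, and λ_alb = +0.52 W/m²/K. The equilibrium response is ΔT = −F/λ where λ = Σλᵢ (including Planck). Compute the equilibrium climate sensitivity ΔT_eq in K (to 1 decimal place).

Net feedback parameter λ = (−3.7) + (+0.11) + (+0.209) + (+1.17) + (+0.52) = -1.691 W/m²/K.
ΔT = −F/λ = −8.4/(-1.691) = 5.0 K.

5.0 K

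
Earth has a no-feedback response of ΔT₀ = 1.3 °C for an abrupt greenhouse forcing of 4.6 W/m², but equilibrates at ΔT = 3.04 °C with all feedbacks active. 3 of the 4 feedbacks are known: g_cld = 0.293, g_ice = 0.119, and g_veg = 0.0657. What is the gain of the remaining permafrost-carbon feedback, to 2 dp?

0.09

Amplification A = ΔT/ΔT₀ = 3.04/1.3 = 2.338.
Total gain g = 1 − 1/A = 1 − 1/2.338 = 0.5723.
Known gains sum to 0.293 + 0.119 + 0.0657 = 0.4777.
g_pf = 0.5723 − 0.4777 = 0.09.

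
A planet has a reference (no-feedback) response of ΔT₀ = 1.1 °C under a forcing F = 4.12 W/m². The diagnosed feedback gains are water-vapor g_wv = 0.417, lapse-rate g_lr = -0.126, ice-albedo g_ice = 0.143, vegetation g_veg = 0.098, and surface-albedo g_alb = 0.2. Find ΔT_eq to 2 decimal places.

4.10 °C

Total gain g = 0.417 − 0.126 + 0.143 + 0.098 + 0.2 = 0.732.
Amplification A = 1/(1 − 0.732) = 3.731.
ΔT = 1.1 × 3.731 = 4.10 °C.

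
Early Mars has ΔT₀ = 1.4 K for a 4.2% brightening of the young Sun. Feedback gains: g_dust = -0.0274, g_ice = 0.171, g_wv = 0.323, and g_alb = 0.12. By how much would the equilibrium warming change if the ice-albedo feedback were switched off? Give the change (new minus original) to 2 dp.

Original: g = 0.5866, ΔT = 1.4/(1−0.5866) = 3.3866 K.
Without ice-albedo: g' = 0.4156, ΔT' = 1.4/(1−0.4156) = 2.3956 K.
Change = 2.3956 − 3.3866 = -0.99 K.

-0.99 K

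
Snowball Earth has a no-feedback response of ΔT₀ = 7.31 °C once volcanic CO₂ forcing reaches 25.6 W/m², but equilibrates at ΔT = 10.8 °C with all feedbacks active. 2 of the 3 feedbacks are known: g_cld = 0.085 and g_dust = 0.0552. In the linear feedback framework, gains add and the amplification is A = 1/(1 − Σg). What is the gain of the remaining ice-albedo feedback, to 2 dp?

Amplification A = ΔT/ΔT₀ = 10.8/7.31 = 1.477.
Total gain g = 1 − 1/A = 1 − 1/1.477 = 0.323.
Known gains sum to 0.085 + 0.0552 = 0.1402.
g_ice = 0.323 − 0.1402 = 0.18.

0.18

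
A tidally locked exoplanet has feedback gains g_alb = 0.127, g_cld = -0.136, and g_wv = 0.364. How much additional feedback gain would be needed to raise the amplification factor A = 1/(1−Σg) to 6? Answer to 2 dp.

0.48

Current total gain = 0.355.
Target gain for A = 6: g* = 1 − 1/6 = 0.8333.
Additional gain needed = 0.8333 − 0.355 = 0.48.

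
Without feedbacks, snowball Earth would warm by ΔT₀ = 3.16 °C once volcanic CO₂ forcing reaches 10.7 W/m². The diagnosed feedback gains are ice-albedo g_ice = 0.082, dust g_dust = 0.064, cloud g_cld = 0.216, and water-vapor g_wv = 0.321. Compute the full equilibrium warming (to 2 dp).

9.97 °C

Total gain g = 0.082 + 0.064 + 0.216 + 0.321 = 0.683.
Amplification A = 1/(1 − 0.683) = 3.155.
ΔT = 3.16 × 3.155 = 9.97 °C.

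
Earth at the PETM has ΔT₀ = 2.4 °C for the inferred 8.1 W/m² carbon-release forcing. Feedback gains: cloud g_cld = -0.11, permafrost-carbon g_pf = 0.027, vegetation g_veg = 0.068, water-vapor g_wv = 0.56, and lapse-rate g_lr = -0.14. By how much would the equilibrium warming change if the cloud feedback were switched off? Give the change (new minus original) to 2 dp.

0.91 °C

Original: g = 0.405, ΔT = 2.4/(1−0.405) = 4.0336 °C.
Without cloud: g' = 0.515, ΔT' = 2.4/(1−0.515) = 4.9485 °C.
Change = 4.9485 − 4.0336 = 0.91 °C.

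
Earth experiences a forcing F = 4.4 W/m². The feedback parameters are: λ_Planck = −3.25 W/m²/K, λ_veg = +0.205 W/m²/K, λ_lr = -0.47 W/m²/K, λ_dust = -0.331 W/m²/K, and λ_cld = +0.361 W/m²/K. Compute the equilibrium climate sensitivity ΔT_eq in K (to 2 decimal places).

Net feedback parameter λ = (−3.25) + (+0.205) + (-0.47) + (-0.331) + (+0.361) = -3.485 W/m²/K.
ΔT = −F/λ = −4.4/(-3.485) = 1.26 K.

1.26 K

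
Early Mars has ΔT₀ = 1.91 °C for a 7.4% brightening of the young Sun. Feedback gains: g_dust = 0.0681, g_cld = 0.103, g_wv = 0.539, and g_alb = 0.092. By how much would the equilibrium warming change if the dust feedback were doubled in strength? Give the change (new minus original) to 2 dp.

5.06 °C

Original: g = 0.8021, ΔT = 1.91/(1−0.8021) = 9.6513 °C.
With doubled dust: g' = 0.8702, ΔT' = 1.91/(1−0.8702) = 14.7149 °C.
Change = 14.7149 − 9.6513 = 5.06 °C.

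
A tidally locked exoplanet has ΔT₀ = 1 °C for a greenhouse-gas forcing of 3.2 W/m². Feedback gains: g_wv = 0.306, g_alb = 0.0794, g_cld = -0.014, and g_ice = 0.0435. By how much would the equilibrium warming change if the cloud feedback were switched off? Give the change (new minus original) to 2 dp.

Original: g = 0.4149, ΔT = 1/(1−0.4149) = 1.7091 °C.
Without cloud: g' = 0.4289, ΔT' = 1/(1−0.4289) = 1.7510 °C.
Change = 1.7510 − 1.7091 = 0.04 °C.

0.04 °C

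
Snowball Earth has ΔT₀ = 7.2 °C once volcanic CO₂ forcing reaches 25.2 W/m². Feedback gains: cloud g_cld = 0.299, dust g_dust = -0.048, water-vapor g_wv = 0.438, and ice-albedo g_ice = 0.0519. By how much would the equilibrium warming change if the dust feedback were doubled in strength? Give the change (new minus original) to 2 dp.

-4.34 °C

Original: g = 0.7409, ΔT = 7.2/(1−0.7409) = 27.7885 °C.
With doubled dust: g' = 0.6929, ΔT' = 7.2/(1−0.6929) = 23.4451 °C.
Change = 23.4451 − 27.7885 = -4.34 °C.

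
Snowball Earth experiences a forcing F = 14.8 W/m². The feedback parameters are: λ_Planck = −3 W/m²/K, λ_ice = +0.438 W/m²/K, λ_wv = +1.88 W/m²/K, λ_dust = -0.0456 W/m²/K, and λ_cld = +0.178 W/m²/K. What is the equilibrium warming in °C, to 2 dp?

26.93 °C

Net feedback parameter λ = (−3) + (+0.438) + (+1.88) + (-0.0456) + (+0.178) = -0.5496 W/m²/K.
ΔT = −F/λ = −14.8/(-0.5496) = 26.93 °C.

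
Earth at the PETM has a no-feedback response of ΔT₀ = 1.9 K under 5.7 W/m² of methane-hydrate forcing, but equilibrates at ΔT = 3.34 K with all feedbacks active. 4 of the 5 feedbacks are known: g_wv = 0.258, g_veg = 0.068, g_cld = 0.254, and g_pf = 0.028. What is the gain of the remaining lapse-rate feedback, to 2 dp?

Amplification A = ΔT/ΔT₀ = 3.34/1.9 = 1.758.
Total gain g = 1 − 1/A = 1 − 1/1.758 = 0.4312.
Known gains sum to 0.258 + 0.068 + 0.254 + 0.028 = 0.608.
g_lr = 0.4312 − 0.608 = -0.18.

-0.18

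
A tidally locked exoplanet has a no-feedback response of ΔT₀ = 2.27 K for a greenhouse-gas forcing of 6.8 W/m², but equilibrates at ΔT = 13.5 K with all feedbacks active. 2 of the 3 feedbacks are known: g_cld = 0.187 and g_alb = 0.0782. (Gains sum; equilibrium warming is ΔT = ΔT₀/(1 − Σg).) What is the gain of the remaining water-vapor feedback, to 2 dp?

Amplification A = ΔT/ΔT₀ = 13.5/2.27 = 5.947.
Total gain g = 1 − 1/A = 1 − 1/5.947 = 0.8318.
Known gains sum to 0.187 + 0.0782 = 0.2652.
g_wv = 0.8318 − 0.2652 = 0.57.

0.57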